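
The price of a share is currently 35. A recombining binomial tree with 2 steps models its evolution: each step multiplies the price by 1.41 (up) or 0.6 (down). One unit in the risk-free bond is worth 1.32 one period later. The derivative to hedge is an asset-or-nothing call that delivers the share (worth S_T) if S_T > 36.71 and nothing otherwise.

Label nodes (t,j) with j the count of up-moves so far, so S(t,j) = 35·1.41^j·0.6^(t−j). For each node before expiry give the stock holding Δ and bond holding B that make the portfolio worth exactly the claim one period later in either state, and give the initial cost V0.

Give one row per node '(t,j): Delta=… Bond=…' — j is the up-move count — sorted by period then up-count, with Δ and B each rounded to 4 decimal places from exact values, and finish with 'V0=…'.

(0,0): Delta=1.6528 Bond=-26.2949
(1,0): Delta=0.0000 Bond=0.0000
(1,1): Delta=1.7407 Bond=-39.0480
V0=31.5539

The replicating-portfolio and risk-neutral prices coincide; use p* = (1.32−0.6)/(1.41−0.6) = 0.8889 for the latter.
Terminal payoffs: V(2,0)=0.0000, V(2,1)=0.0000, V(2,2)=69.5835
  t=1,j=0: stock 21.0000 → up 29.6100 (V=0.0000), down 12.6000 (V=0.0000). Price 0.0000; hedge Δ=0.0000, bond B=0.0000.
  t=1,j=1: stock 49.3500 → up 69.5835 (V=69.5835), down 29.6100 (V=0.0000). Price 46.8576; hedge Δ=1.7407, bond B=-39.0480.
  t=0,j=0: stock 35.0000 → up 49.3500 (V=46.8576), down 21.0000 (V=0.0000). Price 31.5539; hedge Δ=1.6528, bond B=-26.2949.
Self-financing check: at every node Δ·S+B equals the discounted successor values.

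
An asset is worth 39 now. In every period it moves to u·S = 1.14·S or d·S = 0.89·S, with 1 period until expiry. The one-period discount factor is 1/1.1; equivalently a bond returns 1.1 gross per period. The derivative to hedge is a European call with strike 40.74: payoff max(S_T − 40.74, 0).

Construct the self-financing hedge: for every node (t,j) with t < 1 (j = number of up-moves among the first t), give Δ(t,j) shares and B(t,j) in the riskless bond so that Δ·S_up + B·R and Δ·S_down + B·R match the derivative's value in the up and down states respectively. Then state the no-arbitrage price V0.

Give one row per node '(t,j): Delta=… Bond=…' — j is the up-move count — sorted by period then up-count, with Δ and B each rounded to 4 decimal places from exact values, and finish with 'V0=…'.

(0,0): Delta=0.3815 Bond=-12.0393
V0=2.8407

Risk-neutral probability p* = (R−d)/(u−d) = (1.1−0.89)/(1.14−0.89) = 0.8400.
Payoff layer (t=1): V(1,0)=0.0000, V(1,1)=3.7200
Node (0,0) S=39.0000: V=(p*·3.7200+(1−p*)·0.0000)/1.1=2.8407; Δ=(3.7200−0.0000)/(44.4600−34.7100)=0.3815; B=V−Δ·S=-12.0393
Check: Δ(0,0)·S0 + B(0,0) = 2.8407 = V0.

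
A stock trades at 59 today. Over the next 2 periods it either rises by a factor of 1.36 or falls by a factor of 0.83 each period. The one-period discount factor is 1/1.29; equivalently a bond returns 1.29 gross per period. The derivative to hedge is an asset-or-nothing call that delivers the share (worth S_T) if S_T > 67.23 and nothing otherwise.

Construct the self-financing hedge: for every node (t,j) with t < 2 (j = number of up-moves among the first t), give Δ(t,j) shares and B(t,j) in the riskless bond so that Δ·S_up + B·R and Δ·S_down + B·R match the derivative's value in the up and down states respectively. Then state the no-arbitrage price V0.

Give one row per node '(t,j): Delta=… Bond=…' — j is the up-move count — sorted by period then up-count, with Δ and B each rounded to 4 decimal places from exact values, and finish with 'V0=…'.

Since d<R<u, set p* = (R−d)/(u−d) = 0.8679; price each node as the discounted p*-expectation of its children.
Payoff layer (t=2): V(2,0)=0.0000, V(2,1)=0.0000, V(2,2)=109.1264
Node (1,0) S=48.9700: V=(p*·0.0000+(1−p*)·0.0000)/1.29=0.0000; Δ=(0.0000−0.0000)/(66.5992−40.6451)=0.0000; B=V−Δ·S=0.0000
Node (1,1) S=80.2400: V=(p*·109.1264+(1−p*)·0.0000)/1.29=73.4213; Δ=(109.1264−0.0000)/(109.1264−66.5992)=2.5660; B=V−Δ·S=-132.4776
Node (0,0) S=59.0000: V=(p*·73.4213+(1−p*)·0.0000)/1.29=49.3986; Δ=(73.4213−0.0000)/(80.2400−48.9700)=2.3480; B=V−Δ·S=-89.1322
Root portfolio cost Δ·59+B reproduces V0=49.3986.

(0,0): Delta=2.3480 Bond=-89.1322
(1,0): Delta=0.0000 Bond=0.0000
(1,1): Delta=2.5660 Bond=-132.4776
V0=49.3986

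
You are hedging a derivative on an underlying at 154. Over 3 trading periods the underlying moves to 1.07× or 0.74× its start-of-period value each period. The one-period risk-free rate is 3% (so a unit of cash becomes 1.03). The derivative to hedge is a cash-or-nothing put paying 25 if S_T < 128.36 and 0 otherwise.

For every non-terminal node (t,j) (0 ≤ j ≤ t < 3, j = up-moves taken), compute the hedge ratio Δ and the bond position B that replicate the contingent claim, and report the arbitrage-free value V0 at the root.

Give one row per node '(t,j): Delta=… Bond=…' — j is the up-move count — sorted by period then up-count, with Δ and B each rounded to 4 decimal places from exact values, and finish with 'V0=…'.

(0,0): Delta=-0.0988 Bond=16.1398
(1,0): Delta=-0.5672 Bond=70.0022
(1,1): Delta=-0.0541 Bond=9.2615
(2,0): Delta=0.0000 Bond=24.2718
(2,1): Delta=-0.6213 Bond=78.6996
(2,2): Delta=0.0000 Bond=0.0000
V0=0.9269

Under the risk-neutral measure, an up-move has probability p* = (R−d)/(u−d) = 0.8788 and values discount at R = 1.03.
Terminal values V(3,·): V(3,0)=25.0000, V(3,1)=25.0000, V(3,2)=0.0000, V(3,3)=0.0000
Node (2,0) S=84.3304: V=(p*·25.0000+(1−p*)·25.0000)/1.03=24.2718; Δ=(25.0000−25.0000)/(90.2335−62.4045)=0.0000; B=V−Δ·S=24.2718
Node (2,1) S=121.9372: V=(p*·0.0000+(1−p*)·25.0000)/1.03=2.9420; Δ=(0.0000−25.0000)/(130.4728−90.2335)=-0.6213; B=V−Δ·S=78.6996
Node (2,2) S=176.3146: V=(p*·0.0000+(1−p*)·0.0000)/1.03=0.0000; Δ=(0.0000−0.0000)/(188.6566−130.4728)=0.0000; B=V−Δ·S=0.0000
Node (1,0) S=113.9600: V=(p*·2.9420+(1−p*)·24.2718)/1.03=5.3665; Δ=(2.9420−24.2718)/(121.9372−84.3304)=-0.5672; B=V−Δ·S=70.0022
Node (1,1) S=164.7800: V=(p*·0.0000+(1−p*)·2.9420)/1.03=0.3462; Δ=(0.0000−2.9420)/(176.3146−121.9372)=-0.0541; B=V−Δ·S=9.2615
Node (0,0) S=154.0000: V=(p*·0.3462+(1−p*)·5.3665)/1.03=0.9269; Δ=(0.3462−5.3665)/(164.7800−113.9600)=-0.0988; B=V−Δ·S=16.1398
Self-financing check: at every node Δ·S+B equals the discounted successor values.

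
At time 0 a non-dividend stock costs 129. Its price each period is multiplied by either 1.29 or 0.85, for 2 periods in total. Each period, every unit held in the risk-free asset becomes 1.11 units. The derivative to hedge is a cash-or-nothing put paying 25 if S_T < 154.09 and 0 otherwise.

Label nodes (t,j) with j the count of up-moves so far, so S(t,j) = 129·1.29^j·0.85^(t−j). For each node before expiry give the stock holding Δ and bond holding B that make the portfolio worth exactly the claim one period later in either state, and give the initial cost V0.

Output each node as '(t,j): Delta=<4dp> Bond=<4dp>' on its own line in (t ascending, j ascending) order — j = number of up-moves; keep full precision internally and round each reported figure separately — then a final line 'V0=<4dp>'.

No-arbitrage ⇒ martingale measure with p* = (R−d)/(u−d) = 0.5909.
At expiry t=2: V(2,0)=25.0000, V(2,1)=25.0000, V(2,2)=0.0000
(1,0): S=109.6500. Δ = (V_up−V_dn)/(S_up−S_dn) = (25.0000−25.0000)/(141.4485−93.2025) = 0.0000. V = [p*·25.0000 + (1−p*)·25.0000]/1.11 = 22.5225. B = V − Δ·S = 22.5225.
(1,1): S=166.4100. Δ = (V_up−V_dn)/(S_up−S_dn) = (0.0000−25.0000)/(214.6689−141.4485) = -0.3414. V = [p*·0.0000 + (1−p*)·25.0000]/1.11 = 9.2138. B = V − Δ·S = 66.0319.
(0,0): S=129.0000. Δ = (V_up−V_dn)/(S_up−S_dn) = (9.2138−22.5225)/(166.4100−109.6500) = -0.2345. V = [p*·9.2138 + (1−p*)·22.5225]/1.11 = 13.2056. B = V − Δ·S = 43.4528.
Check: Δ(0,0)·S0 + B(0,0) = 13.2056 = V0.

(0,0): Delta=-0.2345 Bond=43.4528
(1,0): Delta=0.0000 Bond=22.5225
(1,1): Delta=-0.3414 Bond=66.0319
V0=13.2056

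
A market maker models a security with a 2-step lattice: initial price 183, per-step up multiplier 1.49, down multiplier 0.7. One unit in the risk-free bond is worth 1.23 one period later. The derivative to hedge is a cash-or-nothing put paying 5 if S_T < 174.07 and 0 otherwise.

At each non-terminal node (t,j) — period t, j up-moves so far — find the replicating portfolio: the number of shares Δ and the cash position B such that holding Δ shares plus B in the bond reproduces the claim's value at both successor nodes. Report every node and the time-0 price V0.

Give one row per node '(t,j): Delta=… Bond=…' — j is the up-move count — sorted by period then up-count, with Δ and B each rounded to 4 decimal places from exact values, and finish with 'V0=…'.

(0,0): Delta=-0.0093 Bond=2.0515
(1,0): Delta=-0.0494 Bond=7.6670
(1,1): Delta=0.0000 Bond=0.0000
V0=0.3580

Under the risk-neutral measure, an up-move has probability p* = (R−d)/(u−d) = 0.6709 and values discount at R = 1.23.
Terminal payoffs: V(2,0)=5.0000, V(2,1)=0.0000, V(2,2)=0.0000
  t=1,j=0: stock 128.1000 → up 190.8690 (V=0.0000), down 89.6700 (V=5.0000). Price 1.3379; hedge Δ=-0.0494, bond B=7.6670.
  t=1,j=1: stock 272.6700 → up 406.2783 (V=0.0000), down 190.8690 (V=0.0000). Price 0.0000; hedge Δ=0.0000, bond B=0.0000.
  t=0,j=0: stock 183.0000 → up 272.6700 (V=0.0000), down 128.1000 (V=1.3379). Price 0.3580; hedge Δ=-0.0093, bond B=2.0515.
The time-0 hedge costs 0.3580, which is the no-arbitrage price.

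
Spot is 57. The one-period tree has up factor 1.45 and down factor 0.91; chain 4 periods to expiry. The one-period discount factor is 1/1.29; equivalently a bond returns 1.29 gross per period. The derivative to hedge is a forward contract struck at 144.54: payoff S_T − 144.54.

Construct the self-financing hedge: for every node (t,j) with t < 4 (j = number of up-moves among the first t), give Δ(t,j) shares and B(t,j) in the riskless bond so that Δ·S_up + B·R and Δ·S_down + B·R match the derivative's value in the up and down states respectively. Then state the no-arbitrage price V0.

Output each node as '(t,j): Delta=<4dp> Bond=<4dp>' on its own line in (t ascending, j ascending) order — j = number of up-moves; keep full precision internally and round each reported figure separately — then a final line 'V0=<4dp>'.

Under the risk-neutral measure, an up-move has probability p* = (R−d)/(u−d) = 0.7037 and values discount at R = 1.29.
Terminal payoffs: V(4,0)=-105.4523, V(4,1)=-82.2574, V(4,2)=-45.2984, V(4,3)=13.5922, V(4,4)=107.4289
(3,0): S=42.9535. Δ = (V_up−V_dn)/(S_up−S_dn) = (-82.2574−-105.4523)/(62.2826−39.0877) = 1.0000. V = [p*·-82.2574 + (1−p*)·-105.4523]/1.29 = -69.0930. B = V − Δ·S = -112.0465.
(3,1): S=68.4425. Δ = (V_up−V_dn)/(S_up−S_dn) = (-45.2984−-82.2574)/(99.2416−62.2826) = 1.0000. V = [p*·-45.2984 + (1−p*)·-82.2574]/1.29 = -43.6040. B = V − Δ·S = -112.0465.
(3,2): S=109.0567. Δ = (V_up−V_dn)/(S_up−S_dn) = (13.5922−-45.2984)/(158.1322−99.2416) = 1.0000. V = [p*·13.5922 + (1−p*)·-45.2984]/1.29 = -2.9898. B = V − Δ·S = -112.0465.
(3,3): S=173.7716. Δ = (V_up−V_dn)/(S_up−S_dn) = (107.4289−13.5922)/(251.9689−158.1322) = 1.0000. V = [p*·107.4289 + (1−p*)·13.5922]/1.29 = 61.7251. B = V − Δ·S = -112.0465.
(2,0): S=47.2017. Δ = (V_up−V_dn)/(S_up−S_dn) = (-43.6040−-69.0930)/(68.4425−42.9535) = 1.0000. V = [p*·-43.6040 + (1−p*)·-69.0930]/1.29 = -39.6561. B = V − Δ·S = -86.8578.
(2,1): S=75.2115. Δ = (V_up−V_dn)/(S_up−S_dn) = (-2.9898−-43.6040)/(109.0567−68.4425) = 1.0000. V = [p*·-2.9898 + (1−p*)·-43.6040]/1.29 = -11.6463. B = V − Δ·S = -86.8578.
(2,2): S=119.8425. Δ = (V_up−V_dn)/(S_up−S_dn) = (61.7251−-2.9898)/(173.7716−109.0567) = 1.0000. V = [p*·61.7251 + (1−p*)·-2.9898]/1.29 = 32.9847. B = V − Δ·S = -86.8578.
(1,0): S=51.8700. Δ = (V_up−V_dn)/(S_up−S_dn) = (-11.6463−-39.6561)/(75.2115−47.2017) = 1.0000. V = [p*·-11.6463 + (1−p*)·-39.6561]/1.29 = -15.4616. B = V − Δ·S = -67.3316.
(1,1): S=82.6500. Δ = (V_up−V_dn)/(S_up−S_dn) = (32.9847−-11.6463)/(119.8425−75.2115) = 1.0000. V = [p*·32.9847 + (1−p*)·-11.6463]/1.29 = 15.3184. B = V − Δ·S = -67.3316.
(0,0): S=57.0000. Δ = (V_up−V_dn)/(S_up−S_dn) = (15.3184−-15.4616)/(82.6500−51.8700) = 1.0000. V = [p*·15.3184 + (1−p*)·-15.4616]/1.29 = 4.8050. B = V − Δ·S = -52.1950.
The time-0 hedge costs 4.8050, which is the no-arbitrage price.

(0,0): Delta=1.0000 Bond=-52.1950
(1,0): Delta=1.0000 Bond=-67.3316
(1,1): Delta=1.0000 Bond=-67.3316
(2,0): Delta=1.0000 Bond=-86.8578
(2,1): Delta=1.0000 Bond=-86.8578
(2,2): Delta=1.0000 Bond=-86.8578
(3,0): Delta=1.0000 Bond=-112.0465
(3,1): Delta=1.0000 Bond=-112.0465
(3,2): Delta=1.0000 Bond=-112.0465
(3,3): Delta=1.0000 Bond=-112.0465
V0=4.8050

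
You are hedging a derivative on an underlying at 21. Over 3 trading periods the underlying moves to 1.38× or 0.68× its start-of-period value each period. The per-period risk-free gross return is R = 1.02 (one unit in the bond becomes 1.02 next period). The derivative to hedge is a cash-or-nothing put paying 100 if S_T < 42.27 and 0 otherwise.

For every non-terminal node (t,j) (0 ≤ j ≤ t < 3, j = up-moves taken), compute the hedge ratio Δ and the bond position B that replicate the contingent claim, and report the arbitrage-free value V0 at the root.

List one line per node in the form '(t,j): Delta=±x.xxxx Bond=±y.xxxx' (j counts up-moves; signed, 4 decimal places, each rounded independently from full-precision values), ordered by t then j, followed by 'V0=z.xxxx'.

No-arbitrage ⇒ martingale measure with p* = (R−d)/(u−d) = 0.4857.
Terminal values V(3,·): V(3,0)=100.0000, V(3,1)=100.0000, V(3,2)=100.0000, V(3,3)=0.0000
Node (2,0) S=9.7104: V=(p*·100.0000+(1−p*)·100.0000)/1.02=98.0392; Δ=(100.0000−100.0000)/(13.4004−6.6031)=0.0000; B=V−Δ·S=98.0392
Node (2,1) S=19.7064: V=(p*·100.0000+(1−p*)·100.0000)/1.02=98.0392; Δ=(100.0000−100.0000)/(27.1948−13.4004)=0.0000; B=V−Δ·S=98.0392
Node (2,2) S=39.9924: V=(p*·0.0000+(1−p*)·100.0000)/1.02=50.4202; Δ=(0.0000−100.0000)/(55.1895−27.1948)=-3.5721; B=V−Δ·S=193.2773
Node (1,0) S=14.2800: V=(p*·98.0392+(1−p*)·98.0392)/1.02=96.1169; Δ=(98.0392−98.0392)/(19.7064−9.7104)=0.0000; B=V−Δ·S=96.1169
Node (1,1) S=28.9800: V=(p*·50.4202+(1−p*)·98.0392)/1.02=73.4411; Δ=(50.4202−98.0392)/(39.9924−19.7064)=-2.3474; B=V−Δ·S=141.4684
Node (0,0) S=21.0000: V=(p*·73.4411+(1−p*)·96.1169)/1.02=83.4343; Δ=(73.4411−96.1169)/(28.9800−14.2800)=-1.5426; B=V−Δ·S=115.8282
Check: Δ(0,0)·S0 + B(0,0) = 83.4343 = V0.

(0,0): Delta=-1.5426 Bond=115.8282
(1,0): Delta=0.0000 Bond=96.1169
(1,1): Delta=-2.3474 Bond=141.4684
(2,0): Delta=0.0000 Bond=98.0392
(2,1): Delta=0.0000 Bond=98.0392
(2,2): Delta=-3.5721 Bond=193.2773
V0=83.4343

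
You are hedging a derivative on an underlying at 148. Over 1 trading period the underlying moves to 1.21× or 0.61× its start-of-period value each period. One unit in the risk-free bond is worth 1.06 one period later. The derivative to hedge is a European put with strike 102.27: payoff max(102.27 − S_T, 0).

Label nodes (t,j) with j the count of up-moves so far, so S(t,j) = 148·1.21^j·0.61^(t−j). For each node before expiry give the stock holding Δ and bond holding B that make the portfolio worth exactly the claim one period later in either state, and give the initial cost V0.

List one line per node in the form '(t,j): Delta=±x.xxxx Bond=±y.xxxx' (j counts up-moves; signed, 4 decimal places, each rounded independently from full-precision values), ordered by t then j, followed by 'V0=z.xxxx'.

Risk-neutral probability p* = (R−d)/(u−d) = (1.06−0.61)/(1.21−0.61) = 0.7500.
Payoff layer (t=1): V(1,0)=11.9900, V(1,1)=0.0000
Node (0,0) S=148.0000: V=(p*·0.0000+(1−p*)·11.9900)/1.06=2.8278; Δ=(0.0000−11.9900)/(179.0800−90.2800)=-0.1350; B=V−Δ·S=22.8112
Root portfolio cost Δ·148+B reproduces V0=2.8278.

(0,0): Delta=-0.1350 Bond=22.8112
V0=2.8278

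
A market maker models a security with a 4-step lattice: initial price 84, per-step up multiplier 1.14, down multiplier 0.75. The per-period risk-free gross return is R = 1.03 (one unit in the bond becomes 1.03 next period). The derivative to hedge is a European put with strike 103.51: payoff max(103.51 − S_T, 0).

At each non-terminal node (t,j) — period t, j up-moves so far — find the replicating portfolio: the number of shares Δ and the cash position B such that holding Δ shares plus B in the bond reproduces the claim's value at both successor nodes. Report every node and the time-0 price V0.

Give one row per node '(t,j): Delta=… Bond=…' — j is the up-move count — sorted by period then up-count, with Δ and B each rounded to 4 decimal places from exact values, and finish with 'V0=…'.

No-arbitrage ⇒ martingale measure with p* = (R−d)/(u−d) = 0.7179.
Terminal values V(4,·): V(4,0)=76.9319, V(4,1)=63.1113, V(4,2)=42.1039, V(4,3)=10.1727, V(4,4)=0.0000
  t=3,j=0: stock 35.4375 → up 40.3987 (V=63.1113), down 26.5781 (V=76.9319). Price 65.0576; hedge Δ=-1.0000, bond B=100.4951.
  t=3,j=1: stock 53.8650 → up 61.4061 (V=42.1039), down 40.3987 (V=63.1113). Price 46.6301; hedge Δ=-1.0000, bond B=100.4951.
  t=3,j=2: stock 81.8748 → up 93.3373 (V=10.1727), down 61.4061 (V=42.1039). Price 18.6203; hedge Δ=-1.0000, bond B=100.4951.
  t=3,j=3: stock 124.4497 → up 141.8727 (V=0.0000), down 93.3373 (V=10.1727). Price 2.7857; hedge Δ=-0.2096, bond B=28.8696.
  t=2,j=0: stock 47.2500 → up 53.8650 (V=46.6301), down 35.4375 (V=65.0576). Price 50.3181; hedge Δ=-1.0000, bond B=97.5681.
  t=2,j=1: stock 71.8200 → up 81.8748 (V=18.6203), down 53.8650 (V=46.6301). Price 25.7481; hedge Δ=-1.0000, bond B=97.5681.
  t=2,j=2: stock 109.1664 → up 124.4497 (V=2.7857), down 81.8748 (V=18.6203). Price 7.0406; hedge Δ=-0.3719, bond B=47.6424.
  t=1,j=0: stock 63.0000 → up 71.8200 (V=25.7481), down 47.2500 (V=50.3181). Price 31.7263; hedge Δ=-1.0000, bond B=94.7263.
  t=1,j=1: stock 95.7600 → up 109.1664 (V=7.0406), down 71.8200 (V=25.7481). Price 11.9583; hedge Δ=-0.5009, bond B=59.9262.
  t=0,j=0: stock 84.0000 → up 95.7600 (V=11.9583), down 63.0000 (V=31.7263). Price 17.0232; hedge Δ=-0.6034, bond B=67.7103.
Self-financing check: at every node Δ·S+B equals the discounted successor values.

(0,0): Delta=-0.6034 Bond=67.7103
(1,0): Delta=-1.0000 Bond=94.7263
(1,1): Delta=-0.5009 Bond=59.9262
(2,0): Delta=-1.0000 Bond=97.5681
(2,1): Delta=-1.0000 Bond=97.5681
(2,2): Delta=-0.3719 Bond=47.6424
(3,0): Delta=-1.0000 Bond=100.4951
(3,1): Delta=-1.0000 Bond=100.4951
(3,2): Delta=-1.0000 Bond=100.4951
(3,3): Delta=-0.2096 Bond=28.8696
V0=17.0232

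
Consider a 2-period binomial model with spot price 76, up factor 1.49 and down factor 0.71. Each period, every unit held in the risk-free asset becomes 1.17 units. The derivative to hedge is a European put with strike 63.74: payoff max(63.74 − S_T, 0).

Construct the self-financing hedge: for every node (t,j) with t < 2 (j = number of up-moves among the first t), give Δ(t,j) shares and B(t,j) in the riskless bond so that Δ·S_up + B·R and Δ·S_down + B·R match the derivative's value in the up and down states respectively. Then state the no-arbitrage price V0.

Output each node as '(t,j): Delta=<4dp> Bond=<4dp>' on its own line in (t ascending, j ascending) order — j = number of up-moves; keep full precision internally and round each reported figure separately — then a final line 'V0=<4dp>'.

(0,0): Delta=-0.1504 Bond=14.5578
(1,0): Delta=-0.6042 Bond=41.5169
(1,1): Delta=0.0000 Bond=0.0000
V0=3.1265

Risk-neutral probability p* = (R−d)/(u−d) = (1.17−0.71)/(1.49−0.71) = 0.5897.
Terminal values V(2,·): V(2,0)=25.4284, V(2,1)=0.0000, V(2,2)=0.0000
Node (1,0) S=53.9600: V=(p*·0.0000+(1−p*)·25.4284)/1.17=8.9164; Δ=(0.0000−25.4284)/(80.4004−38.3116)=-0.6042; B=V−Δ·S=41.5169
Node (1,1) S=113.2400: V=(p*·0.0000+(1−p*)·0.0000)/1.17=0.0000; Δ=(0.0000−0.0000)/(168.7276−80.4004)=0.0000; B=V−Δ·S=0.0000
Node (0,0) S=76.0000: V=(p*·0.0000+(1−p*)·8.9164)/1.17=3.1265; Δ=(0.0000−8.9164)/(113.2400−53.9600)=-0.1504; B=V−Δ·S=14.5578
The time-0 hedge costs 3.1265, which is the no-arbitrage price.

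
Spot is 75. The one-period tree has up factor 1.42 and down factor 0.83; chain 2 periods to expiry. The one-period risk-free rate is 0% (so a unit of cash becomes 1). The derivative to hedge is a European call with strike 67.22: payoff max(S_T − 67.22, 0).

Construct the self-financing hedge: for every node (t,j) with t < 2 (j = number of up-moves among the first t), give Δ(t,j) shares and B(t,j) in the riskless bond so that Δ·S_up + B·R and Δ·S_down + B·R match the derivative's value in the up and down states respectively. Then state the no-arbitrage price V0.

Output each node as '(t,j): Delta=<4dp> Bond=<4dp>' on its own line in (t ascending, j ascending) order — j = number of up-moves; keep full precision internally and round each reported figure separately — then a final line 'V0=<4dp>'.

(0,0): Delta=0.7498 Bond=-40.5739
(1,0): Delta=0.5765 Bond=-29.7886
(1,1): Delta=1.0000 Bond=-67.2200
V0=15.6612

Risk-neutral probability p* = (R−d)/(u−d) = (1−0.83)/(1.42−0.83) = 0.2881.
Terminal payoffs: V(2,0)=0.0000, V(2,1)=21.1750, V(2,2)=84.0100
  t=1,j=0: stock 62.2500 → up 88.3950 (V=21.1750), down 51.6675 (V=0.0000). Price 6.1013; hedge Δ=0.5765, bond B=-29.7886.
  t=1,j=1: stock 106.5000 → up 151.2300 (V=84.0100), down 88.3950 (V=21.1750). Price 39.2800; hedge Δ=1.0000, bond B=-67.2200.
  t=0,j=0: stock 75.0000 → up 106.5000 (V=39.2800), down 62.2500 (V=6.1013). Price 15.6612; hedge Δ=0.7498, bond B=-40.5739.
Root portfolio cost Δ·75+B reproduces V0=15.6612.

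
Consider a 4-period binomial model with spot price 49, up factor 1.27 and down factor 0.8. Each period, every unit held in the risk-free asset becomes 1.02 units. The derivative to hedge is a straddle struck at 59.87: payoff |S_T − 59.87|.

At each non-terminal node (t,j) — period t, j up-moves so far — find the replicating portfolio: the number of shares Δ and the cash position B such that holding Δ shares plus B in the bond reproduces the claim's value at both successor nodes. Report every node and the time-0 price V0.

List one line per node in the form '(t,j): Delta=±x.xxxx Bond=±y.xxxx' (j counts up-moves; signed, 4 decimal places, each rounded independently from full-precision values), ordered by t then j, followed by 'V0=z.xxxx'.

(0,0): Delta=-0.0196 Bond=21.5043
(1,0): Delta=-0.5330 Bond=42.0597
(1,1): Delta=0.3479 Bond=-0.9353
(2,0): Delta=-1.0000 Bond=57.5452
(2,1): Delta=-0.1988 Bond=26.2597
(2,2): Delta=0.7392 Bond=-31.8786
(3,0): Delta=-1.0000 Bond=58.6961
(3,1): Delta=-1.0000 Bond=58.6961
(3,2): Delta=0.3748 Bond=-9.4779
(3,3): Delta=1.0000 Bond=-58.6961
V0=20.5426

The replicating-portfolio and risk-neutral prices coincide; use p* = (1.02−0.8)/(1.27−0.8) = 0.4681 for the latter.
Terminal values V(4,·): V(4,0)=39.7996, V(4,1)=28.0082, V(4,2)=9.2895, V(4,3)=20.4266, V(4,4)=67.6009
  t=3,j=0: stock 25.0880 → up 31.8618 (V=28.0082), down 20.0704 (V=39.7996). Price 33.6081; hedge Δ=-1.0000, bond B=58.6961.
  t=3,j=1: stock 39.8272 → up 50.5805 (V=9.2895), down 31.8618 (V=28.0082). Price 18.8689; hedge Δ=-1.0000, bond B=58.6961.
  t=3,j=2: stock 63.2257 → up 80.2966 (V=20.4266), down 50.5805 (V=9.2895). Price 14.2182; hedge Δ=0.3748, bond B=-9.4779.
  t=3,j=3: stock 100.3708 → up 127.4709 (V=67.6009), down 80.2966 (V=20.4266). Price 41.6747; hedge Δ=1.0000, bond B=-58.6961.
  t=2,j=0: stock 31.3600 → up 39.8272 (V=18.8689), down 25.0880 (V=33.6081). Price 26.1852; hedge Δ=-1.0000, bond B=57.5452.
  t=2,j=1: stock 49.7840 → up 63.2257 (V=14.2182), down 39.8272 (V=18.8689). Price 16.3647; hedge Δ=-0.1988, bond B=26.2597.
  t=2,j=2: stock 79.0321 → up 100.3708 (V=41.6747), down 63.2257 (V=14.2182). Price 26.5394; hedge Δ=0.7392, bond B=-31.8786.
  t=1,j=0: stock 39.2000 → up 49.7840 (V=16.3647), down 31.3600 (V=26.1852). Price 21.1650; hedge Δ=-0.5330, bond B=42.0597.
  t=1,j=1: stock 62.2300 → up 79.0321 (V=26.5394), down 49.7840 (V=16.3647). Price 20.7131; hedge Δ=0.3479, bond B=-0.9353.
  t=0,j=0: stock 49.0000 → up 62.2300 (V=20.7131), down 39.2000 (V=21.1650). Price 20.5426; hedge Δ=-0.0196, bond B=21.5043.
Each (Δ,B) replicates both successor values, so the strategy is self-financing and V0 is arbitrage-free.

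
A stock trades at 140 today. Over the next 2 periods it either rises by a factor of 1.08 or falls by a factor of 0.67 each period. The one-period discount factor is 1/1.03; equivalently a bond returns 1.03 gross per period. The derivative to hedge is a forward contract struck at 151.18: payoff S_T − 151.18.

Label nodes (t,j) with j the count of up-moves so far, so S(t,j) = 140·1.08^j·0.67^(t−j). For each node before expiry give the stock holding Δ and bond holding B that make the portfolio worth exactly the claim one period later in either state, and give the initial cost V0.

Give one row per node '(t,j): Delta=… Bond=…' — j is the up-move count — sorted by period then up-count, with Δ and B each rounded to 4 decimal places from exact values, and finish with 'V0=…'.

Under the risk-neutral measure, an up-move has probability p* = (R−d)/(u−d) = 0.8780 and values discount at R = 1.03.
At expiry t=2: V(2,0)=-88.3340, V(2,1)=-49.8760, V(2,2)=12.1160
Node (1,0) S=93.8000: V=(p*·-49.8760+(1−p*)·-88.3340)/1.03=-52.9767; Δ=(-49.8760−-88.3340)/(101.3040−62.8460)=1.0000; B=V−Δ·S=-146.7767
Node (1,1) S=151.2000: V=(p*·12.1160+(1−p*)·-49.8760)/1.03=4.4233; Δ=(12.1160−-49.8760)/(163.2960−101.3040)=1.0000; B=V−Δ·S=-146.7767
Node (0,0) S=140.0000: V=(p*·4.4233+(1−p*)·-52.9767)/1.03=-2.5016; Δ=(4.4233−-52.9767)/(151.2000−93.8000)=1.0000; B=V−Δ·S=-142.5016
The time-0 hedge costs -2.5016, which is the no-arbitrage price.

(0,0): Delta=1.0000 Bond=-142.5016
(1,0): Delta=1.0000 Bond=-146.7767
(1,1): Delta=1.0000 Bond=-146.7767
V0=-2.5016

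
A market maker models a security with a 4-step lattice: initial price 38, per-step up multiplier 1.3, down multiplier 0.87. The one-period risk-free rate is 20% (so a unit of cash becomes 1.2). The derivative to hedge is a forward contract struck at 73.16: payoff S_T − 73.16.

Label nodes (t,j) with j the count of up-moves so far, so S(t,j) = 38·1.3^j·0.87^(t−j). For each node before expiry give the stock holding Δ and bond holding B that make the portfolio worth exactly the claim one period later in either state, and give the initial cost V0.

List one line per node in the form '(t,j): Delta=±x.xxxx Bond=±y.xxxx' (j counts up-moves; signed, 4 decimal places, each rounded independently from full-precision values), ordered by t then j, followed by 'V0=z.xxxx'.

(0,0): Delta=1.0000 Bond=-35.2816
(1,0): Delta=1.0000 Bond=-42.3380
(1,1): Delta=1.0000 Bond=-42.3380
(2,0): Delta=1.0000 Bond=-50.8056
(2,1): Delta=1.0000 Bond=-50.8056
(2,2): Delta=1.0000 Bond=-50.8056
(3,0): Delta=1.0000 Bond=-60.9667
(3,1): Delta=1.0000 Bond=-60.9667
(3,2): Delta=1.0000 Bond=-60.9667
(3,3): Delta=1.0000 Bond=-60.9667
V0=2.7184

Under the risk-neutral measure, an up-move has probability p* = (R−d)/(u−d) = 0.7674 and values discount at R = 1.2.
Terminal values V(4,·): V(4,0)=-51.3899, V(4,1)=-40.6300, V(4,2)=-24.5519, V(4,3)=-0.5272, V(4,4)=35.3718
(3,0): S=25.0231. Δ = (V_up−V_dn)/(S_up−S_dn) = (-40.6300−-51.3899)/(32.5300−21.7701) = 1.0000. V = [p*·-40.6300 + (1−p*)·-51.3899]/1.2 = -35.9436. B = V − Δ·S = -60.9667.
(3,1): S=37.3909. Δ = (V_up−V_dn)/(S_up−S_dn) = (-24.5519−-40.6300)/(48.6081−32.5300) = 1.0000. V = [p*·-24.5519 + (1−p*)·-40.6300]/1.2 = -23.5758. B = V − Δ·S = -60.9667.
(3,2): S=55.8714. Δ = (V_up−V_dn)/(S_up−S_dn) = (-0.5272−-24.5519)/(72.6328−48.6081) = 1.0000. V = [p*·-0.5272 + (1−p*)·-24.5519]/1.2 = -5.0953. B = V − Δ·S = -60.9667.
(3,3): S=83.4860. Δ = (V_up−V_dn)/(S_up−S_dn) = (35.3718−-0.5272)/(108.5318−72.6328) = 1.0000. V = [p*·35.3718 + (1−p*)·-0.5272]/1.2 = 22.5193. B = V − Δ·S = -60.9667.
(2,0): S=28.7622. Δ = (V_up−V_dn)/(S_up−S_dn) = (-23.5758−-35.9436)/(37.3909−25.0231) = 1.0000. V = [p*·-23.5758 + (1−p*)·-35.9436]/1.2 = -22.0434. B = V − Δ·S = -50.8056.
(2,1): S=42.9780. Δ = (V_up−V_dn)/(S_up−S_dn) = (-5.0953−-23.5758)/(55.8714−37.3909) = 1.0000. V = [p*·-5.0953 + (1−p*)·-23.5758]/1.2 = -7.8276. B = V − Δ·S = -50.8056.
(2,2): S=64.2200. Δ = (V_up−V_dn)/(S_up−S_dn) = (22.5193−-5.0953)/(83.4860−55.8714) = 1.0000. V = [p*·22.5193 + (1−p*)·-5.0953]/1.2 = 13.4144. B = V − Δ·S = -50.8056.
(1,0): S=33.0600. Δ = (V_up−V_dn)/(S_up−S_dn) = (-7.8276−-22.0434)/(42.9780−28.7622) = 1.0000. V = [p*·-7.8276 + (1−p*)·-22.0434]/1.2 = -9.2780. B = V − Δ·S = -42.3380.
(1,1): S=49.4000. Δ = (V_up−V_dn)/(S_up−S_dn) = (13.4144−-7.8276)/(64.2200−42.9780) = 1.0000. V = [p*·13.4144 + (1−p*)·-7.8276]/1.2 = 7.0620. B = V − Δ·S = -42.3380.
(0,0): S=38.0000. Δ = (V_up−V_dn)/(S_up−S_dn) = (7.0620−-9.2780)/(49.4000−33.0600) = 1.0000. V = [p*·7.0620 + (1−p*)·-9.2780]/1.2 = 2.7184. B = V − Δ·S = -35.2816.
Each (Δ,B) replicates both successor values, so the strategy is self-financing and V0 is arbitrage-free.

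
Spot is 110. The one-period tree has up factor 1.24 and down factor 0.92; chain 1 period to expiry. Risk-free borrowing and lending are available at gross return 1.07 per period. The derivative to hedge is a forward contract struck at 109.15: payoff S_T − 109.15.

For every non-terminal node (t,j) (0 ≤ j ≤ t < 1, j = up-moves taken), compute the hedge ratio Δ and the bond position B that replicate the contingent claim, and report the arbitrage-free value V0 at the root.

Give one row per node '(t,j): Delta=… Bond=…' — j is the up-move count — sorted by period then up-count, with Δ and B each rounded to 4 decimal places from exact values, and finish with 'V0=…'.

(0,0): Delta=1.0000 Bond=-102.0093
V0=7.9907

The replicating-portfolio and risk-neutral prices coincide; use p* = (1.07−0.92)/(1.24−0.92) = 0.4688 for the latter.
Terminal payoffs: V(1,0)=-7.9500, V(1,1)=27.2500
  t=0,j=0: stock 110.0000 → up 136.4000 (V=27.2500), down 101.2000 (V=-7.9500). Price 7.9907; hedge Δ=1.0000, bond B=-102.0093.
The time-0 hedge costs 7.9907, which is the no-arbitrage price.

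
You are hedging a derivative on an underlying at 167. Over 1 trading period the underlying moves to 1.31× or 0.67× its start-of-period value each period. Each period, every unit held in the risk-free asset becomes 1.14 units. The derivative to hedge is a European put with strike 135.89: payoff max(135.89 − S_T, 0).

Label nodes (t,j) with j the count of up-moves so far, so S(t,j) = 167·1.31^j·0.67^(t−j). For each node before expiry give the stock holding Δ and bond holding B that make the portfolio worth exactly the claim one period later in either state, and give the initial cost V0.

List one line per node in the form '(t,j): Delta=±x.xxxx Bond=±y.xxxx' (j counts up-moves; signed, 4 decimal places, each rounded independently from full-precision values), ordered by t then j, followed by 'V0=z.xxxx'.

(0,0): Delta=-0.2246 Bond=43.0921
V0=5.5921

No-arbitrage ⇒ martingale measure with p* = (R−d)/(u−d) = 0.7344.
Terminal payoffs: V(1,0)=24.0000, V(1,1)=0.0000
  t=0,j=0: stock 167.0000 → up 218.7700 (V=0.0000), down 111.8900 (V=24.0000). Price 5.5921; hedge Δ=-0.2246, bond B=43.0921.
The time-0 hedge costs 5.5921, which is the no-arbitrage price.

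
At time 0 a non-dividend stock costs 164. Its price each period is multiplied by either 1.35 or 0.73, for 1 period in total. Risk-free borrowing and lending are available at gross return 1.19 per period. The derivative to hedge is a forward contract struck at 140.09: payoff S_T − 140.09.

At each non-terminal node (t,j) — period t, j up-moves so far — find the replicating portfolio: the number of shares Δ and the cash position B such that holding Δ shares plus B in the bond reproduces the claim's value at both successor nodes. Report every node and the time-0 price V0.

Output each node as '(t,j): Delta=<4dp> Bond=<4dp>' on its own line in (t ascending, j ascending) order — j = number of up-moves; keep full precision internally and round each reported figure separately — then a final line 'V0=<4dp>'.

No-arbitrage ⇒ martingale measure with p* = (R−d)/(u−d) = 0.7419.
Payoff layer (t=1): V(1,0)=-20.3700, V(1,1)=81.3100
  t=0,j=0: stock 164.0000 → up 221.4000 (V=81.3100), down 119.7200 (V=-20.3700). Price 46.2773; hedge Δ=1.0000, bond B=-117.7227.
Check: Δ(0,0)·S0 + B(0,0) = 46.2773 = V0.

(0,0): Delta=1.0000 Bond=-117.7227
V0=46.2773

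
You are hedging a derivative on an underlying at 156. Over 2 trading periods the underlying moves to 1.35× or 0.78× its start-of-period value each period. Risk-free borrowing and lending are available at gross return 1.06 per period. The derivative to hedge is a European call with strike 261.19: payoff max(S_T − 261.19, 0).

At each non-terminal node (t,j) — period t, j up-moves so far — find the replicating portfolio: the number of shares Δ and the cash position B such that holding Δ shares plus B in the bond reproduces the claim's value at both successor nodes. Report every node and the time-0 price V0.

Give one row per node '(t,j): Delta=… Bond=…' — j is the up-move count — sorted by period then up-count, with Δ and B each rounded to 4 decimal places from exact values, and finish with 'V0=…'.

(0,0): Delta=0.1205 Bond=-13.8318
(1,0): Delta=0.0000 Bond=0.0000
(1,1): Delta=0.1926 Bond=-29.8471
V0=4.9653

No-arbitrage ⇒ martingale measure with p* = (R−d)/(u−d) = 0.4912.
Payoff layer (t=2): V(2,0)=0.0000, V(2,1)=0.0000, V(2,2)=23.1200
Node (1,0) S=121.6800: V=(p*·0.0000+(1−p*)·0.0000)/1.06=0.0000; Δ=(0.0000−0.0000)/(164.2680−94.9104)=0.0000; B=V−Δ·S=0.0000
Node (1,1) S=210.6000: V=(p*·23.1200+(1−p*)·0.0000)/1.06=10.7143; Δ=(23.1200−0.0000)/(284.3100−164.2680)=0.1926; B=V−Δ·S=-29.8471
Node (0,0) S=156.0000: V=(p*·10.7143+(1−p*)·0.0000)/1.06=4.9653; Δ=(10.7143−0.0000)/(210.6000−121.6800)=0.1205; B=V−Δ·S=-13.8318
Each (Δ,B) replicates both successor values, so the strategy is self-financing and V0 is arbitrage-free.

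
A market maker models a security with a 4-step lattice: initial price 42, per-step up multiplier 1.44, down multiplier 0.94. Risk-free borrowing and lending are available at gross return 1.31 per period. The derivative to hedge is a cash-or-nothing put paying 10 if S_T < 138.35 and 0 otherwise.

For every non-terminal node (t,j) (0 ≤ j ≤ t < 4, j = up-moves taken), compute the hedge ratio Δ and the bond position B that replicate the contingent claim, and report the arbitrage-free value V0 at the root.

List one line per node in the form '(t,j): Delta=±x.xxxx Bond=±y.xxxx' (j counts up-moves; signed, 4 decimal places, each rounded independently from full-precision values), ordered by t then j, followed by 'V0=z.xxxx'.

(0,0): Delta=-0.0858 Bond=5.9824
(1,0): Delta=0.0000 Bond=4.4482
(1,1): Delta=-0.1055 Bond=9.0276
(2,0): Delta=0.0000 Bond=5.8272
(2,1): Delta=0.0000 Bond=5.8272
(2,2): Delta=-0.1297 Bond=13.9339
(3,0): Delta=0.0000 Bond=7.6336
(3,1): Delta=0.0000 Bond=7.6336
(3,2): Delta=0.0000 Bond=7.6336
(3,3): Delta=-0.1595 Bond=21.9847
V0=2.3774

Risk-neutral probability p* = (R−d)/(u−d) = (1.31−0.94)/(1.44−0.94) = 0.7400.
At expiry t=4: V(4,0)=10.0000, V(4,1)=10.0000, V(4,2)=10.0000, V(4,3)=10.0000, V(4,4)=0.0000
(3,0): S=34.8845. Δ = (V_up−V_dn)/(S_up−S_dn) = (10.0000−10.0000)/(50.2337−32.7915) = 0.0000. V = [p*·10.0000 + (1−p*)·10.0000]/1.31 = 7.6336. B = V − Δ·S = 7.6336.
(3,1): S=53.4401. Δ = (V_up−V_dn)/(S_up−S_dn) = (10.0000−10.0000)/(76.9538−50.2337) = 0.0000. V = [p*·10.0000 + (1−p*)·10.0000]/1.31 = 7.6336. B = V − Δ·S = 7.6336.
(3,2): S=81.8657. Δ = (V_up−V_dn)/(S_up−S_dn) = (10.0000−10.0000)/(117.8866−76.9538) = 0.0000. V = [p*·10.0000 + (1−p*)·10.0000]/1.31 = 7.6336. B = V − Δ·S = 7.6336.
(3,3): S=125.4113. Δ = (V_up−V_dn)/(S_up−S_dn) = (0.0000−10.0000)/(180.5923−117.8866) = -0.1595. V = [p*·0.0000 + (1−p*)·10.0000]/1.31 = 1.9847. B = V − Δ·S = 21.9847.
(2,0): S=37.1112. Δ = (V_up−V_dn)/(S_up−S_dn) = (7.6336−7.6336)/(53.4401−34.8845) = 0.0000. V = [p*·7.6336 + (1−p*)·7.6336]/1.31 = 5.8272. B = V − Δ·S = 5.8272.
(2,1): S=56.8512. Δ = (V_up−V_dn)/(S_up−S_dn) = (7.6336−7.6336)/(81.8657−53.4401) = 0.0000. V = [p*·7.6336 + (1−p*)·7.6336]/1.31 = 5.8272. B = V − Δ·S = 5.8272.
(2,2): S=87.0912. Δ = (V_up−V_dn)/(S_up−S_dn) = (1.9847−7.6336)/(125.4113−81.8657) = -0.1297. V = [p*·1.9847 + (1−p*)·7.6336]/1.31 = 2.6362. B = V − Δ·S = 13.9339.
(1,0): S=39.4800. Δ = (V_up−V_dn)/(S_up−S_dn) = (5.8272−5.8272)/(56.8512−37.1112) = 0.0000. V = [p*·5.8272 + (1−p*)·5.8272]/1.31 = 4.4482. B = V − Δ·S = 4.4482.
(1,1): S=60.4800. Δ = (V_up−V_dn)/(S_up−S_dn) = (2.6362−5.8272)/(87.0912−56.8512) = -0.1055. V = [p*·2.6362 + (1−p*)·5.8272]/1.31 = 2.6457. B = V − Δ·S = 9.0276.
(0,0): S=42.0000. Δ = (V_up−V_dn)/(S_up−S_dn) = (2.6457−4.4482)/(60.4800−39.4800) = -0.0858. V = [p*·2.6457 + (1−p*)·4.4482]/1.31 = 2.3774. B = V − Δ·S = 5.9824.
Root portfolio cost Δ·42+B reproduces V0=2.3774.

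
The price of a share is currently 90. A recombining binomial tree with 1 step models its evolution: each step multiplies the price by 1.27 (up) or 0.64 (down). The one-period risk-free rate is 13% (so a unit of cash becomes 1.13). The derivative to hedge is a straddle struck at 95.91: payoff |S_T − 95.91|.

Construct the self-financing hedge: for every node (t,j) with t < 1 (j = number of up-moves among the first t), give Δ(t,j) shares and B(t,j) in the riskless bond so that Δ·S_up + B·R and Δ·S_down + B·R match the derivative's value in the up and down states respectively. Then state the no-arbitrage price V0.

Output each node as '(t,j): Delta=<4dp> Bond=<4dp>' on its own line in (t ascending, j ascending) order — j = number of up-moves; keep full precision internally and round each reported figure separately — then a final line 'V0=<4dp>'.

Risk-neutral probability p* = (R−d)/(u−d) = (1.13−0.64)/(1.27−0.64) = 0.7778.
Terminal payoffs: V(1,0)=38.3100, V(1,1)=18.3900
Node (0,0) S=90.0000: V=(p*·18.3900+(1−p*)·38.3100)/1.13=20.1917; Δ=(18.3900−38.3100)/(114.3000−57.6000)=-0.3513; B=V−Δ·S=51.8108
Each (Δ,B) replicates both successor values, so the strategy is self-financing and V0 is arbitrage-free.

(0,0): Delta=-0.3513 Bond=51.8108
V0=20.1917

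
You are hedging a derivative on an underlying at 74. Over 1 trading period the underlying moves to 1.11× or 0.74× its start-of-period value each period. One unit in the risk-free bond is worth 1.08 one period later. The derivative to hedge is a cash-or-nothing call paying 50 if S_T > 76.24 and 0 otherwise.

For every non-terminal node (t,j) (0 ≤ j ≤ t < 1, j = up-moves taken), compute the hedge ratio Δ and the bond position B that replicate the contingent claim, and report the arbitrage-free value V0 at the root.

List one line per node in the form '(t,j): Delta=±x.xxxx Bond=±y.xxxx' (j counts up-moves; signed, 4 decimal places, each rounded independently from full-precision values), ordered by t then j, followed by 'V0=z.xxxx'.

(0,0): Delta=1.8262 Bond=-92.5926
V0=42.5425

Risk-neutral probability p* = (R−d)/(u−d) = (1.08−0.74)/(1.11−0.74) = 0.9189.
At expiry t=1: V(1,0)=0.0000, V(1,1)=50.0000
(0,0): S=74.0000. Δ = (V_up−V_dn)/(S_up−S_dn) = (50.0000−0.0000)/(82.1400−54.7600) = 1.8262. V = [p*·50.0000 + (1−p*)·0.0000]/1.08 = 42.5425. B = V − Δ·S = -92.5926.
The time-0 hedge costs 42.5425, which is the no-arbitrage price.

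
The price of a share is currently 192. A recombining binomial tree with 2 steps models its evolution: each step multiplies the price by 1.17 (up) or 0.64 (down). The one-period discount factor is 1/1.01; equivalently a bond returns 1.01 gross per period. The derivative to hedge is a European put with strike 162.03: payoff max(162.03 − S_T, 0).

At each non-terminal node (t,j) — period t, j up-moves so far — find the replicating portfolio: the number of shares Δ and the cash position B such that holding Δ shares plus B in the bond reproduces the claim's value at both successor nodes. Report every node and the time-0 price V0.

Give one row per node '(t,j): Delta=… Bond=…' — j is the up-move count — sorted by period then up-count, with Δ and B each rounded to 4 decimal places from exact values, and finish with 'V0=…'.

No-arbitrage ⇒ martingale measure with p* = (R−d)/(u−d) = 0.6981.
Terminal payoffs: V(2,0)=83.3868, V(2,1)=18.2604, V(2,2)=0.0000
(1,0): S=122.8800. Δ = (V_up−V_dn)/(S_up−S_dn) = (18.2604−83.3868)/(143.7696−78.6432) = -1.0000. V = [p*·18.2604 + (1−p*)·83.3868]/1.01 = 37.5457. B = V − Δ·S = 160.4257.
(1,1): S=224.6400. Δ = (V_up−V_dn)/(S_up−S_dn) = (0.0000−18.2604)/(262.8288−143.7696) = -0.1534. V = [p*·0.0000 + (1−p*)·18.2604]/1.01 = 5.4580. B = V − Δ·S = 39.9116.
(0,0): S=192.0000. Δ = (V_up−V_dn)/(S_up−S_dn) = (5.4580−37.5457)/(224.6400−122.8800) = -0.3153. V = [p*·5.4580 + (1−p*)·37.5457]/1.01 = 14.9949. B = V − Δ·S = 75.5378.
Each (Δ,B) replicates both successor values, so the strategy is self-financing and V0 is arbitrage-free.

(0,0): Delta=-0.3153 Bond=75.5378
(1,0): Delta=-1.0000 Bond=160.4257
(1,1): Delta=-0.1534 Bond=39.9116
V0=14.9949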